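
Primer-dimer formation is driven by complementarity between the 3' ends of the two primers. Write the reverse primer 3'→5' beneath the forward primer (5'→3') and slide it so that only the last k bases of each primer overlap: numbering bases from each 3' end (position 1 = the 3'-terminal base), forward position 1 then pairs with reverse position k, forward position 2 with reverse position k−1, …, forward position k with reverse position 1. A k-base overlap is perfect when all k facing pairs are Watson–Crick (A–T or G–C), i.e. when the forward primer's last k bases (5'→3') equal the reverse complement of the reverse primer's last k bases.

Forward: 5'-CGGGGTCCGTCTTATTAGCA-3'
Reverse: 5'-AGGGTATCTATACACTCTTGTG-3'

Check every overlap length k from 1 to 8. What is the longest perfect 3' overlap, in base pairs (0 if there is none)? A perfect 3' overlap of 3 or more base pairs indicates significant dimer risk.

Longest perfect overlap: 2 complementary base pairs; below the dimer-risk threshold (threshold 3).

Last 8 bases (5'→3') — forward …TATTAGCA, reverse …CTCTTGTG.
Reverse complement of the reverse primer's last 8 bases: CACAAGAG; its first k bases are the reverse complement of the reverse primer's last k bases, so a perfect k-base overlap needs the forward primer's last k bases to equal them.
Comparing (forward last k vs required): k=1: A vs C ✗; k=2: CA vs CA ✓; k=3: GCA vs CAC ✗; k=4: AGCA vs CACA ✗; k=5: TAGCA vs CACAA ✗; k=6: TTAGCA vs CACAAG ✗; k=7: ATTAGCA vs CACAAGA ✗; k=8: TATTAGCA vs CACAAGAG ✗.
Only k = 2 is perfect, so the longest perfect 3' overlap is 2.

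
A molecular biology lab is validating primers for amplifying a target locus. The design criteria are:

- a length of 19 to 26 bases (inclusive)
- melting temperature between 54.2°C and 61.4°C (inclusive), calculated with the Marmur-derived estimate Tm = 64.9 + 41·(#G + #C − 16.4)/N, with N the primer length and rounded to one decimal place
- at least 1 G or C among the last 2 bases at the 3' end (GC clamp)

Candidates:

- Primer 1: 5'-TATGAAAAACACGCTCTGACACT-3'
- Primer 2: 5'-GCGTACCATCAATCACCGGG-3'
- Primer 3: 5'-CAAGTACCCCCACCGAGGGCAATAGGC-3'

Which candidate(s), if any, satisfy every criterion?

Primer 2 only.

Primer 1 (23 nt, A=9 T=5 G=3 C=6): length 23 ✓; Tm = 64.9 + 41·(9 − 16.4)/23 = 51.7°C, outside 54.2–61.4°C ✗; 3' end CT has 1 G/C ✓ — fails.
Primer 2 (20 nt, A=5 T=3 G=5 C=7): length 20 ✓; Tm = 64.9 + 41·(12 − 16.4)/20 = 55.9°C ✓; 3' end GG has 2 G/C ✓ — passes.
Primer 3 (27 nt, A=8 T=2 G=7 C=10): length 27, outside 19–26 ✗; Tm = 64.9 + 41·(17 − 16.4)/27 = 65.8°C, outside 54.2–61.4°C ✗; 3' end GC has 2 G/C ✓ — fails.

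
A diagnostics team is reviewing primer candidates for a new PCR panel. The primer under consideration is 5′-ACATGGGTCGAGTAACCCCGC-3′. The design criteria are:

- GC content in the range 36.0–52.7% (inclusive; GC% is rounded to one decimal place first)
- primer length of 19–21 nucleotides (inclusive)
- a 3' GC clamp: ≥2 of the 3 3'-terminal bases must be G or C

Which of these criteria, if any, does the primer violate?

Base counts: A=5, T=3, G=6, C=7 (length 21).
GC content: GC 13/21 = 61.9%, outside 36.0–52.7% ✗
length: length 21 ✓
GC clamp: 3' end CGC has 3 G/C ✓

Fails: GC content.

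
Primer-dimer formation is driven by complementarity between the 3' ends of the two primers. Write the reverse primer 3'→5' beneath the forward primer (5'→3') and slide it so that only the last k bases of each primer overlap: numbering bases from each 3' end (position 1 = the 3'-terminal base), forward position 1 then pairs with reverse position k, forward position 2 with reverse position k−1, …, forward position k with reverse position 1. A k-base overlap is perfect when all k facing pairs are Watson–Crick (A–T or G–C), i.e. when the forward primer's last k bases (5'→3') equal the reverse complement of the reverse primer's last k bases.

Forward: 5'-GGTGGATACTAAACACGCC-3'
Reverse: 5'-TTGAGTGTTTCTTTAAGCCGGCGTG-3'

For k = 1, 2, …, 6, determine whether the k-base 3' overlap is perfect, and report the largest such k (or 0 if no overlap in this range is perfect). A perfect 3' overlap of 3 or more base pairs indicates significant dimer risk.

Last 6 bases (5'→3') — forward …CACGCC, reverse …GGCGTG.
Reverse complement of the reverse primer's last 6 bases: CACGCC; its first k bases are the reverse complement of the reverse primer's last k bases, so a perfect k-base overlap needs the forward primer's last k bases to equal them.
Comparing (forward last k vs required): k=1: C vs C ✓; k=2: CC vs CA ✗; k=3: GCC vs CAC ✗; k=4: CGCC vs CACG ✗; k=5: ACGCC vs CACGC ✗; k=6: CACGCC vs CACGCC ✓.
Perfect overlaps at k = 1, 6; the largest is 6.

Longest perfect overlap: 6 complementary base pairs; significant dimer risk (threshold 3).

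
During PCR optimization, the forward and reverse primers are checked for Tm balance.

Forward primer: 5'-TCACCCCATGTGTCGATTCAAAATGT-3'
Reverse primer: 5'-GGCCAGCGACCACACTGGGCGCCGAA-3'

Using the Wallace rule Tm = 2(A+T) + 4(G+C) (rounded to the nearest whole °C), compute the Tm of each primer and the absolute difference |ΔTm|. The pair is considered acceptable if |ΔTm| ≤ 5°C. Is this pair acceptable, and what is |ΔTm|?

|ΔTm| = 16°C; the pair is not acceptable.

Forward: A=7 T=8 G=4 C=7 → Tm = 2·15 + 4·11 = 74°C.
Reverse: A=6 T=1 G=9 C=10 → Tm = 2·7 + 4·19 = 90°C.
|ΔTm| = |74 − 90| = 16°C, > 5°C.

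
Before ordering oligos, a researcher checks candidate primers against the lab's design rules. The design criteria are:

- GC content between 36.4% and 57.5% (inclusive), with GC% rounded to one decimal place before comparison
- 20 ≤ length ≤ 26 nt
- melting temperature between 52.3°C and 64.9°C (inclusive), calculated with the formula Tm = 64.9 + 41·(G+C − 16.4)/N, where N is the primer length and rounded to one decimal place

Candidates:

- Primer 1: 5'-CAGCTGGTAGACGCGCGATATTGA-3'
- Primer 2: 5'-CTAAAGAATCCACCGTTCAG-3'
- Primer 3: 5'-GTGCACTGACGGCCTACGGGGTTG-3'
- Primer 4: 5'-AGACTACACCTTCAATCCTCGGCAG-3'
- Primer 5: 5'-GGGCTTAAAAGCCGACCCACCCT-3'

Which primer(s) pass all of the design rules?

Primer 1 and Primer 4.

Primer 1 (24 nt, A=6 T=5 G=8 C=5): GC 13/24 = 54.2% ✓; length 24 ✓; Tm = 64.9 + 41·(13 − 16.4)/24 = 59.1°C ✓ — passes.
Primer 2 (20 nt, A=7 T=4 G=3 C=6): GC 9/20 = 45.0% ✓; length 20 ✓; Tm = 64.9 + 41·(9 − 16.4)/20 = 49.7°C, outside 52.3–64.9°C ✗ — fails.
Primer 3 (24 nt, A=3 T=5 G=10 C=6): GC 16/24 = 66.7%, outside 36.4–57.5% ✗; length 24 ✓; Tm = 64.9 + 41·(16 − 16.4)/24 = 64.2°C ✓ — fails.
Primer 4 (25 nt, A=7 T=5 G=4 C=9): GC 13/25 = 52.0% ✓; length 25 ✓; Tm = 64.9 + 41·(13 − 16.4)/25 = 59.3°C ✓ — passes.
Primer 5 (23 nt, A=6 T=3 G=5 C=9): GC 14/23 = 60.9%, outside 36.4–57.5% ✗; length 23 ✓; Tm = 64.9 + 41·(14 − 16.4)/23 = 60.6°C ✓ — fails.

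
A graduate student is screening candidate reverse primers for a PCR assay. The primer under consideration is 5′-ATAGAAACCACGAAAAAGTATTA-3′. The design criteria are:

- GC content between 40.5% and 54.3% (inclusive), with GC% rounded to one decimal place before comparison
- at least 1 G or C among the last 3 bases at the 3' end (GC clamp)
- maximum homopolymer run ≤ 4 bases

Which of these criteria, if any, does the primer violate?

Fails: GC content, GC clamp, homopolymer run.

Base counts: A=13, T=4, G=3, C=3 (length 23).
GC content: GC 6/23 = 26.1%, outside 40.5–54.3% ✗
GC clamp: 3' end TTA has 0 G/C, need ≥1 ✗
homopolymer run: longest run = 5, exceeds 4 ✗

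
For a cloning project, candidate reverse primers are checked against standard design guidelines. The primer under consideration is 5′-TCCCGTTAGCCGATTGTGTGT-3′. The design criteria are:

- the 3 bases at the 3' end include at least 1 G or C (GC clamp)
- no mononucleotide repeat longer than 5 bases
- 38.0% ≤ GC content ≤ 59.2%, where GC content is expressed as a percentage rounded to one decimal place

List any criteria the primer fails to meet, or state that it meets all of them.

Base counts: A=2, T=8, G=6, C=5 (length 21).
GC clamp: 3' end TGT has 1 G/C ✓
homopolymer run: longest run = 3 ✓
GC content: GC 11/21 = 52.4% ✓

Meets all criteria.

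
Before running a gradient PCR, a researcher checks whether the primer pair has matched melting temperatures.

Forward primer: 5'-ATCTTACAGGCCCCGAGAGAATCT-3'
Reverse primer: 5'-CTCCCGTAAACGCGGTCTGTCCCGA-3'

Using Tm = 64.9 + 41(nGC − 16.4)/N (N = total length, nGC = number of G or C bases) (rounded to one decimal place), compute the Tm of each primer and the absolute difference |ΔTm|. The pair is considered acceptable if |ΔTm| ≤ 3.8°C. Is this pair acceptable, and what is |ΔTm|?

Forward: G+C = 12, N = 24 → Tm = 64.9 + 41·(12 − 16.4)/24 = 57.4°C.
Reverse: G+C = 16, N = 25 → Tm = 64.9 + 41·(16 − 16.4)/25 = 64.2°C.
|ΔTm| = |57.4 − 64.2| = 6.8°C, > 3.8°C.

|ΔTm| = 6.8°C; the pair is not acceptable.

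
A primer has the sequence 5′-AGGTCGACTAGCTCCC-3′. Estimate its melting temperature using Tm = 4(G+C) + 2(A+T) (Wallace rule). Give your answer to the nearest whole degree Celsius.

52°C

Base counts: A=3, T=3, G=4, C=6 (length 16).
Tm = 2·(3+3) + 4·(4+6) = 2·6 + 4·10 = 12 + 40 = 52°C.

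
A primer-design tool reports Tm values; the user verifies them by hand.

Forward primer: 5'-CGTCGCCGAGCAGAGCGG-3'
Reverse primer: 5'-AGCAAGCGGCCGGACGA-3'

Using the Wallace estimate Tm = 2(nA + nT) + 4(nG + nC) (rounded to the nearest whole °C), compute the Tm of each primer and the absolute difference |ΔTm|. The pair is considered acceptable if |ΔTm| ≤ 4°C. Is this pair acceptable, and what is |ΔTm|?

|ΔTm| = 6°C; the pair is not acceptable.

Forward: A=3 T=1 G=8 C=6 → Tm = 2·4 + 4·14 = 64°C.
Reverse: A=5 T=0 G=7 C=5 → Tm = 2·5 + 4·12 = 58°C.
|ΔTm| = |64 − 58| = 6°C, > 4°C.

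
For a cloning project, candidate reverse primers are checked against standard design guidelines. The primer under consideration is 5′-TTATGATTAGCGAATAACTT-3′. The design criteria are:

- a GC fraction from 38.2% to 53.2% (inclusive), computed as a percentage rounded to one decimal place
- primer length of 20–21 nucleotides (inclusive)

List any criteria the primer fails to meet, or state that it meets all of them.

Base counts: A=7, T=8, G=3, C=2 (length 20).
GC content: GC 5/20 = 25.0%, outside 38.2–53.2% ✗
length: length 20 ✓

Fails: GC content.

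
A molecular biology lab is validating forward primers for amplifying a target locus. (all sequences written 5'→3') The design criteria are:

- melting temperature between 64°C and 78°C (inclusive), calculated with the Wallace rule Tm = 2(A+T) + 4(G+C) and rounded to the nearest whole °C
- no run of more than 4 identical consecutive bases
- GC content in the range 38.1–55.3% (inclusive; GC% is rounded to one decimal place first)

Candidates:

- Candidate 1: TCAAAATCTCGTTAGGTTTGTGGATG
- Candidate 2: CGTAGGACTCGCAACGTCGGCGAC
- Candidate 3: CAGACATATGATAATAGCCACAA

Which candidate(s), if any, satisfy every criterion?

Candidate 1 (26 nt, A=6 T=10 G=7 C=3): Tm = 2·16 + 4·10 = 72°C ✓; longest run = 4 ✓; GC 10/26 = 38.5% ✓ — passes.
Candidate 2 (24 nt, A=5 T=3 G=8 C=8): Tm = 2·8 + 4·16 = 80°C, outside 64–78°C ✗; longest run = 2 ✓; GC 16/24 = 66.7%, outside 38.1–55.3% ✗ — fails.
Candidate 3 (23 nt, A=11 T=4 G=3 C=5): Tm = 2·15 + 4·8 = 62°C, outside 64–78°C ✗; longest run = 2 ✓; GC 8/23 = 34.8%, outside 38.1–55.3% ✗ — fails.

Candidate 1 only.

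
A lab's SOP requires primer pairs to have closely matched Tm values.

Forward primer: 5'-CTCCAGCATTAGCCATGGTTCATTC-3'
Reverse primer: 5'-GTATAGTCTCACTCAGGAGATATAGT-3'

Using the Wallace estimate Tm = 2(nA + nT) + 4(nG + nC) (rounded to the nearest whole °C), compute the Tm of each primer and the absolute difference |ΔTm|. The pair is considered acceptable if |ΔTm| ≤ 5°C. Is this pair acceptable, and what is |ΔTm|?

Forward: A=5 T=8 G=4 C=8 → Tm = 2·13 + 4·12 = 74°C.
Reverse: A=8 T=8 G=6 C=4 → Tm = 2·16 + 4·10 = 72°C.
|ΔTm| = |74 − 72| = 2°C, ≤ 5°C.

|ΔTm| = 2°C; the pair is acceptable.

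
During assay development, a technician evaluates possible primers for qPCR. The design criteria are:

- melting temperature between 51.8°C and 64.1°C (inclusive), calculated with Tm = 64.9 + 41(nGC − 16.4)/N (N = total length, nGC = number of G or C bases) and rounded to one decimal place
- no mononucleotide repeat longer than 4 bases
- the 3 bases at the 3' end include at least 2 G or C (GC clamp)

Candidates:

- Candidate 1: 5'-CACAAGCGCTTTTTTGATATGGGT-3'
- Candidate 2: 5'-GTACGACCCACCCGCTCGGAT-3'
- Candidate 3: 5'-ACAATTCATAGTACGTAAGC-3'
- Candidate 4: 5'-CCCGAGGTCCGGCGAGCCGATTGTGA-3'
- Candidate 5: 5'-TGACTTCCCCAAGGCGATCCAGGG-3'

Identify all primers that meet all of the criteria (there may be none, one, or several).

Candidate 5 only.

Candidate 1 (24 nt, A=5 T=9 G=6 C=4): Tm = 64.9 + 41·(10 − 16.4)/24 = 54.0°C ✓; longest run = 6, exceeds 4 ✗; 3' end GGT has 2 G/C ✓ — fails.
Candidate 2 (21 nt, A=4 T=3 G=5 C=9): Tm = 64.9 + 41·(14 − 16.4)/21 = 60.2°C ✓; longest run = 3 ✓; 3' end GAT has 1 G/C, need ≥2 ✗ — fails.
Candidate 3 (20 nt, A=8 T=5 G=3 C=4): Tm = 64.9 + 41·(7 − 16.4)/20 = 45.6°C, outside 51.8–64.1°C ✗; longest run = 2 ✓; 3' end AGC has 2 G/C ✓ — fails.
Candidate 4 (26 nt, A=4 T=4 G=10 C=8): Tm = 64.9 + 41·(18 − 16.4)/26 = 67.4°C, outside 51.8–64.1°C ✗; longest run = 3 ✓; 3' end TGA has 1 G/C, need ≥2 ✗ — fails.
Candidate 5 (24 nt, A=5 T=4 G=7 C=8): Tm = 64.9 + 41·(15 − 16.4)/24 = 62.5°C ✓; longest run = 4 ✓; 3' end GGG has 3 G/C ✓ — passes.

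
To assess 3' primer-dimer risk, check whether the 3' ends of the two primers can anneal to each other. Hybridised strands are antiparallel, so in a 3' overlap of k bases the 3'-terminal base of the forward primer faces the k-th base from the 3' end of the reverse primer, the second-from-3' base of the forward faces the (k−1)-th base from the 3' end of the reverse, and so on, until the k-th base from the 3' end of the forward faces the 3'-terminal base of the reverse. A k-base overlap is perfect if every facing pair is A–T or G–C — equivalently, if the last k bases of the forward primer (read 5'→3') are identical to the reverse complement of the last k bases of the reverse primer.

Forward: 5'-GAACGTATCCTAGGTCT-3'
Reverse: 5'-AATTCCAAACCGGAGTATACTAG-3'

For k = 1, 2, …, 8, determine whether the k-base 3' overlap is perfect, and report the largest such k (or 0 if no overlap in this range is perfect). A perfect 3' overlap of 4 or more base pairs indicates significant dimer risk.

Last 8 bases (5'→3') — forward …CTAGGTCT, reverse …TATACTAG.
Reverse complement of the reverse primer's last 8 bases: CTAGTATA; its first k bases are the reverse complement of the reverse primer's last k bases, so a perfect k-base overlap needs the forward primer's last k bases to equal them.
Comparing (forward last k vs required): k=1: T vs C ✗; k=2: CT vs CT ✓; k=3: TCT vs CTA ✗; k=4: GTCT vs CTAG ✗; k=5: GGTCT vs CTAGT ✗; k=6: AGGTCT vs CTAGTA ✗; k=7: TAGGTCT vs CTAGTAT ✗; k=8: CTAGGTCT vs CTAGTATA ✗.
Only k = 2 is perfect, so the longest perfect 3' overlap is 2.

Longest perfect overlap: 2 complementary base pairs; below the dimer-risk threshold (threshold 4).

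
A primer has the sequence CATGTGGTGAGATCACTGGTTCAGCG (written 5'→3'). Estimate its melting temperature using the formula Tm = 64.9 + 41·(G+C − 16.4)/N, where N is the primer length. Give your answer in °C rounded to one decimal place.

Base counts: A=5, T=7, G=9, C=5; G+C = 14, N = 26.
Tm = 64.9 + 41·(14 − 16.4)/26 = 64.9 + -98.40/26 = 61.1°C.

61.1°C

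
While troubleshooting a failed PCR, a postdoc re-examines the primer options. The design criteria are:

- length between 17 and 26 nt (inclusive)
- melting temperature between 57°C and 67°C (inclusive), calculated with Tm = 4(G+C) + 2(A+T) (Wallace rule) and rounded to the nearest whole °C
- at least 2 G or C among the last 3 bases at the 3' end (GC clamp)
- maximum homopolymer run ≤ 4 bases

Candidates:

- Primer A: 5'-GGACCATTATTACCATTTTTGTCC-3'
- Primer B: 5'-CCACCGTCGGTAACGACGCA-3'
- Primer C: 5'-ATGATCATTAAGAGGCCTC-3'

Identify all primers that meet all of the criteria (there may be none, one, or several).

Primer A (24 nt, A=5 T=10 G=3 C=6): length 24 ✓; Tm = 2·15 + 4·9 = 66°C ✓; 3' end TCC has 2 G/C ✓; longest run = 5, exceeds 4 ✗ — fails.
Primer B (20 nt, A=5 T=2 G=5 C=8): length 20 ✓; Tm = 2·7 + 4·13 = 66°C ✓; 3' end GCA has 2 G/C ✓; longest run = 2 ✓ — passes.
Primer C (19 nt, A=6 T=5 G=4 C=4): length 19 ✓; Tm = 2·11 + 4·8 = 54°C, outside 57–67°C ✗; 3' end CTC has 2 G/C ✓; longest run = 2 ✓ — fails.

Primer B only.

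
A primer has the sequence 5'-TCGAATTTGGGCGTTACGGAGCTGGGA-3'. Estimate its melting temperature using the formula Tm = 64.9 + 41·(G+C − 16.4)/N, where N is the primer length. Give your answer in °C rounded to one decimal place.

Base counts: A=5, T=7, G=11, C=4; G+C = 15, N = 27.
Tm = 64.9 + 41·(15 − 16.4)/27 = 64.9 + -57.40/27 = 62.8°C.

62.8°C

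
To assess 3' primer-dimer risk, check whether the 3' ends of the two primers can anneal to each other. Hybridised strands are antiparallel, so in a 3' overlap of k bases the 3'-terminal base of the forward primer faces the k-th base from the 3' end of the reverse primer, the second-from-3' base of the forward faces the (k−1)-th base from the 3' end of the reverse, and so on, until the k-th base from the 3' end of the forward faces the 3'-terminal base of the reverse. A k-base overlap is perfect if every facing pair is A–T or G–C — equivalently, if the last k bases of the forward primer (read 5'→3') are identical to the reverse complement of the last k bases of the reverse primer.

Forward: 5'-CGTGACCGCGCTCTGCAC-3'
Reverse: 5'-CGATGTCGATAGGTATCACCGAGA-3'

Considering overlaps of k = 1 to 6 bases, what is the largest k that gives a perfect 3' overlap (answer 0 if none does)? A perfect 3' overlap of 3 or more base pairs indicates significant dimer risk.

Longest perfect overlap: 0 complementary base pairs; below the dimer-risk threshold (threshold 3).

Last 6 bases (5'→3') — forward …CTGCAC, reverse …CCGAGA.
Reverse complement of the reverse primer's last 6 bases: TCTCGG; its first k bases are the reverse complement of the reverse primer's last k bases, so a perfect k-base overlap needs the forward primer's last k bases to equal them.
Comparing (forward last k vs required): k=1: C vs T ✗; k=2: AC vs TC ✗; k=3: CAC vs TCT ✗; k=4: GCAC vs TCTC ✗; k=5: TGCAC vs TCTCG ✗; k=6: CTGCAC vs TCTCGG ✗.
No overlap length from 1 to 6 is perfect, so the longest perfect 3' overlap is 0.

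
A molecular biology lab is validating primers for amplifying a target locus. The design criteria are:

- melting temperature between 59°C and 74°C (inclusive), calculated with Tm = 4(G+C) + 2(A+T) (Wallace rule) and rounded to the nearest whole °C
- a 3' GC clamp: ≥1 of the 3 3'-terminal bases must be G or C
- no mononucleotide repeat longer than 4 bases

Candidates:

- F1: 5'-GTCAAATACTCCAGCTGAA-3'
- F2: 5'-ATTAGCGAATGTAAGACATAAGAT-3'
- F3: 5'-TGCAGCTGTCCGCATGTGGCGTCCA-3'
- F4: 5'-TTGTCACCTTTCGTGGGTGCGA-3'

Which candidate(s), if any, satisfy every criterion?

F2 and F4.

F1 (19 nt, A=7 T=4 G=3 C=5): Tm = 2·11 + 4·8 = 54°C, outside 59–74°C ✗; 3' end GAA has 1 G/C ✓; longest run = 3 ✓ — fails.
F2 (24 nt, A=11 T=6 G=5 C=2): Tm = 2·17 + 4·7 = 62°C ✓; 3' end GAT has 1 G/C ✓; longest run = 2 ✓ — passes.
F3 (25 nt, A=3 T=6 G=8 C=8): Tm = 2·9 + 4·16 = 82°C, outside 59–74°C ✗; 3' end CCA has 2 G/C ✓; longest run = 2 ✓ — fails.
F4 (22 nt, A=2 T=8 G=7 C=5): Tm = 2·10 + 4·12 = 68°C ✓; 3' end CGA has 2 G/C ✓; longest run = 3 ✓ — passes.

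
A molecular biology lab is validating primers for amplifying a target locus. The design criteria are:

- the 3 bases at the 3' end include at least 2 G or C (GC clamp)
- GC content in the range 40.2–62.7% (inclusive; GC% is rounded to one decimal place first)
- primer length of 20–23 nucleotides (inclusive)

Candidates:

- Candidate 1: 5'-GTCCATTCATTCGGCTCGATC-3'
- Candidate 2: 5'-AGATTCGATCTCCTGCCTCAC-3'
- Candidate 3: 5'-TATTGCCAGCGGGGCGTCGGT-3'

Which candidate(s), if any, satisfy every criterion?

Candidate 2 only.

Candidate 1 (21 nt, A=3 T=7 G=4 C=7): 3' end ATC has 1 G/C, need ≥2 ✗; GC 11/21 = 52.4% ✓; length 21 ✓ — fails.
Candidate 2 (21 nt, A=4 T=6 G=3 C=8): 3' end CAC has 2 G/C ✓; GC 11/21 = 52.4% ✓; length 21 ✓ — passes.
Candidate 3 (21 nt, A=2 T=5 G=9 C=5): 3' end GGT has 2 G/C ✓; GC 14/21 = 66.7%, outside 40.2–62.7% ✗; length 21 ✓ — fails.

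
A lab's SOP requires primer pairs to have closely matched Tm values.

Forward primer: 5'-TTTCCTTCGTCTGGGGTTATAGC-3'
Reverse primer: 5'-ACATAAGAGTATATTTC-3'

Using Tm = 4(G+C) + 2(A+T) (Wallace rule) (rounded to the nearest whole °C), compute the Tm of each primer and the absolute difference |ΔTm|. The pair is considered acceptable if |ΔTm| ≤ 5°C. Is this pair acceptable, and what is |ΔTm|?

|ΔTm| = 26°C; the pair is not acceptable.

Forward: A=2 T=10 G=6 C=5 → Tm = 2·12 + 4·11 = 68°C.
Reverse: A=7 T=6 G=2 C=2 → Tm = 2·13 + 4·4 = 42°C.
|ΔTm| = |68 − 42| = 26°C, > 5°C.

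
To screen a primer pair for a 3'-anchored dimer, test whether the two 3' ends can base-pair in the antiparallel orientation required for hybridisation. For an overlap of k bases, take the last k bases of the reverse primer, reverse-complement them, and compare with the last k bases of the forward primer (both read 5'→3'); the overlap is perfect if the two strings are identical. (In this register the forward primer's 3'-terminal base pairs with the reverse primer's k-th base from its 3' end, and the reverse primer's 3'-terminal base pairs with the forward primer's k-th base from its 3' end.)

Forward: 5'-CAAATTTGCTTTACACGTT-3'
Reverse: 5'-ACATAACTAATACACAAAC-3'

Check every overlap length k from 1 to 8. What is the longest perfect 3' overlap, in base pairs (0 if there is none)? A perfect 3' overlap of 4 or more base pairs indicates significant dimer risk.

Longest perfect overlap: 3 complementary base pairs; below the dimer-risk threshold (threshold 4).

Last 8 bases (5'→3') — forward …TACACGTT, reverse …ACACAAAC.
Reverse complement of the reverse primer's last 8 bases: GTTTGTGT; its first k bases are the reverse complement of the reverse primer's last k bases, so a perfect k-base overlap needs the forward primer's last k bases to equal them.
Comparing (forward last k vs required): k=1: T vs G ✗; k=2: TT vs GT ✗; k=3: GTT vs GTT ✓; k=4: CGTT vs GTTT ✗; k=5: ACGTT vs GTTTG ✗; k=6: CACGTT vs GTTTGT ✗; k=7: ACACGTT vs GTTTGTG ✗; k=8: TACACGTT vs GTTTGTGT ✗.
Only k = 3 is perfect, so the longest perfect 3' overlap is 3.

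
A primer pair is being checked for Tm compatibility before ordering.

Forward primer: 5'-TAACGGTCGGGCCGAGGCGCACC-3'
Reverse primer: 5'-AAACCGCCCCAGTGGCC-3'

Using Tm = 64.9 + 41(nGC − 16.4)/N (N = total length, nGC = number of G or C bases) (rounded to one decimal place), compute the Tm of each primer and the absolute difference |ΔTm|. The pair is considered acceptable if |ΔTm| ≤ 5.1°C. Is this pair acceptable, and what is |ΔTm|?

|ΔTm| = 11.7°C; the pair is not acceptable.

Forward: G+C = 17, N = 23 → Tm = 64.9 + 41·(17 − 16.4)/23 = 66.0°C.
Reverse: G+C = 12, N = 17 → Tm = 64.9 + 41·(12 − 16.4)/17 = 54.3°C.
|ΔTm| = |66.0 − 54.3| = 11.7°C, > 5.1°C.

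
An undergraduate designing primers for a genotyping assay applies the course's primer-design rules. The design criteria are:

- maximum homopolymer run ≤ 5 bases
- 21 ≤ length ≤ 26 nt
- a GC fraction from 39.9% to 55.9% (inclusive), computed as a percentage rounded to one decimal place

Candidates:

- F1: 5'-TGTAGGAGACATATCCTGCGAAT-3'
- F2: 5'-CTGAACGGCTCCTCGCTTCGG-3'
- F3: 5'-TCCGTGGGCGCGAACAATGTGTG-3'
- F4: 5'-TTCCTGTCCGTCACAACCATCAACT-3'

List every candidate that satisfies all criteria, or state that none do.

F1 and F4.

F1 (23 nt, A=7 T=6 G=6 C=4): longest run = 2 ✓; length 23 ✓; GC 10/23 = 43.5% ✓ — passes.
F2 (21 nt, A=2 T=5 G=6 C=8): longest run = 2 ✓; length 21 ✓; GC 14/21 = 66.7%, outside 39.9–55.9% ✗ — fails.
F3 (23 nt, A=4 T=5 G=9 C=5): longest run = 3 ✓; length 23 ✓; GC 14/23 = 60.9%, outside 39.9–55.9% ✗ — fails.
F4 (25 nt, A=6 T=7 G=2 C=10): longest run = 2 ✓; length 25 ✓; GC 12/25 = 48.0% ✓ — passes.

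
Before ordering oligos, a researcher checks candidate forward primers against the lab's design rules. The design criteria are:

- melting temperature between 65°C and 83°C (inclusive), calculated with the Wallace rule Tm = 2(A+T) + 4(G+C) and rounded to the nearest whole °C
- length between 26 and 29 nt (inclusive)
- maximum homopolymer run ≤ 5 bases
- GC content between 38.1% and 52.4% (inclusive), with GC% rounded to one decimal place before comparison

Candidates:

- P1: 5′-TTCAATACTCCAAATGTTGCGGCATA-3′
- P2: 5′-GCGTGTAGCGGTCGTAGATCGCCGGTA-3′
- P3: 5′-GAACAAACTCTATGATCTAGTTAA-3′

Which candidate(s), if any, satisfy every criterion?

P1 (26 nt, A=8 T=8 G=4 C=6): Tm = 2·16 + 4·10 = 72°C ✓; length 26 ✓; longest run = 3 ✓; GC 10/26 = 38.5% ✓ — passes.
P2 (27 nt, A=4 T=6 G=11 C=6): Tm = 2·10 + 4·17 = 88°C, outside 65–83°C ✗; length 27 ✓; longest run = 2 ✓; GC 17/27 = 63.0%, outside 38.1–52.4% ✗ — fails.
P3 (24 nt, A=10 T=7 G=3 C=4): Tm = 2·17 + 4·7 = 62°C, outside 65–83°C ✗; length 24, outside 26–29 ✗; longest run = 3 ✓; GC 7/24 = 29.2%, outside 38.1–52.4% ✗ — fails.

P1 only.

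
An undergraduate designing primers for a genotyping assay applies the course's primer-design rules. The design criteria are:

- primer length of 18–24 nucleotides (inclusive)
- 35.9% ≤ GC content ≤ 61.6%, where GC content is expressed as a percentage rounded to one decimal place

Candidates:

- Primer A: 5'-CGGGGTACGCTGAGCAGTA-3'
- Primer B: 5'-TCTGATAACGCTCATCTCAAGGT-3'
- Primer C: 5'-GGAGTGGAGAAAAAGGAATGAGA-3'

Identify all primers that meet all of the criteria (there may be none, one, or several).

Primer A (19 nt, A=4 T=3 G=8 C=4): length 19 ✓; GC 12/19 = 63.2%, outside 35.9–61.6% ✗ — fails.
Primer B (23 nt, A=6 T=7 G=4 C=6): length 23 ✓; GC 10/23 = 43.5% ✓ — passes.
Primer C (23 nt, A=11 T=2 G=10 C=0): length 23 ✓; GC 10/23 = 43.5% ✓ — passes.

Primer B and Primer C.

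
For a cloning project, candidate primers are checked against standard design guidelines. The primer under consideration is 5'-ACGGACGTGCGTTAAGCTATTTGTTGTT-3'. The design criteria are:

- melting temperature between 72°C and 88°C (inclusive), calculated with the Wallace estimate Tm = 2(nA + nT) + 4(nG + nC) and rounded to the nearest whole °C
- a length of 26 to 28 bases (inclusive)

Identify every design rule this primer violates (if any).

Base counts: A=5, T=11, G=8, C=4 (length 28).
Tm: Tm = 2·16 + 4·12 = 80°C ✓
length: length 28 ✓

Meets all criteria.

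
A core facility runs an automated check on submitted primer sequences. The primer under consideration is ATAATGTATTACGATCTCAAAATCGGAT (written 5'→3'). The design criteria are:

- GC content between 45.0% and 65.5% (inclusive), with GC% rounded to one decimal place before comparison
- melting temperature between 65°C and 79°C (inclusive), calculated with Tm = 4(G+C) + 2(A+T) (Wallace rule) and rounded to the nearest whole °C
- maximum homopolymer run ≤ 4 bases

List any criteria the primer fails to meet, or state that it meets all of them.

Base counts: A=11, T=9, G=4, C=4 (length 28).
GC content: GC 8/28 = 28.6%, outside 45.0–65.5% ✗
Tm: Tm = 2·20 + 4·8 = 72°C ✓
homopolymer run: longest run = 4 ✓

Fails: GC content.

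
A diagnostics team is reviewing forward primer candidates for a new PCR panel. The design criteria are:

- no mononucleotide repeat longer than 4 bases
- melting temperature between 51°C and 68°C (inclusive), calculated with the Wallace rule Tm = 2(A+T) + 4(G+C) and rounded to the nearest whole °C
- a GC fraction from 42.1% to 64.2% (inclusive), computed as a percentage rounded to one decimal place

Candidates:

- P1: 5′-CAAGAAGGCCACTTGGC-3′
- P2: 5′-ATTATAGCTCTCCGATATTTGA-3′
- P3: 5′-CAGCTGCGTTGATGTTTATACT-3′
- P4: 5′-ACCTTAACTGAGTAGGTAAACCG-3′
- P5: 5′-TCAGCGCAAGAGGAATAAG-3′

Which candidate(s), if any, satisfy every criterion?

P1, P4 and P5.

P1 (17 nt, A=5 T=2 G=5 C=5): longest run = 2 ✓; Tm = 2·7 + 4·10 = 54°C ✓; GC 10/17 = 58.8% ✓ — passes.
P2 (22 nt, A=6 T=9 G=3 C=4): longest run = 3 ✓; Tm = 2·15 + 4·7 = 58°C ✓; GC 7/22 = 31.8%, outside 42.1–64.2% ✗ — fails.
P3 (22 nt, A=4 T=9 G=5 C=4): longest run = 3 ✓; Tm = 2·13 + 4·9 = 62°C ✓; GC 9/22 = 40.9%, outside 42.1–64.2% ✗ — fails.
P4 (23 nt, A=8 T=5 G=5 C=5): longest run = 3 ✓; Tm = 2·13 + 4·10 = 66°C ✓; GC 10/23 = 43.5% ✓ — passes.
P5 (19 nt, A=8 T=2 G=6 C=3): longest run = 2 ✓; Tm = 2·10 + 4·9 = 56°C ✓; GC 9/19 = 47.4% ✓ — passes.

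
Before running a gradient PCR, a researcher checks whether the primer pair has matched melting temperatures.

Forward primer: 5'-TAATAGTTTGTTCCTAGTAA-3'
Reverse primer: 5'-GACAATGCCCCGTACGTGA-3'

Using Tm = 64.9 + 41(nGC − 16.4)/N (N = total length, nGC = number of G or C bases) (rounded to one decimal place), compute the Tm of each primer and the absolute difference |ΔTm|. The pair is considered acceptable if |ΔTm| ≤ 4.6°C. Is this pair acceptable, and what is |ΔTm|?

|ΔTm| = 11.7°C; the pair is not acceptable.

Forward: G+C = 5, N = 20 → Tm = 64.9 + 41·(5 − 16.4)/20 = 41.5°C.
Reverse: G+C = 11, N = 19 → Tm = 64.9 + 41·(11 − 16.4)/19 = 53.2°C.
|ΔTm| = |41.5 − 53.2| = 11.7°C, > 4.6°C.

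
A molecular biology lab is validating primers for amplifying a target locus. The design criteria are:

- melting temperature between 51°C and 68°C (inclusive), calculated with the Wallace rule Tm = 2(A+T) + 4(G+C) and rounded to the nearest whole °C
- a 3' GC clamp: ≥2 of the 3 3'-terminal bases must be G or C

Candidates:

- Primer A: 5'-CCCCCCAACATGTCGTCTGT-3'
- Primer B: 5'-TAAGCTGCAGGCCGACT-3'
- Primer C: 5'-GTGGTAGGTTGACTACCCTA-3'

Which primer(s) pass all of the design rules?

None of the candidates satisfy all criteria.

Primer A (20 nt, A=3 T=5 G=3 C=9): Tm = 2·8 + 4·12 = 64°C ✓; 3' end TGT has 1 G/C, need ≥2 ✗ — fails.
Primer B (17 nt, A=4 T=3 G=5 C=5): Tm = 2·7 + 4·10 = 54°C ✓; 3' end ACT has 1 G/C, need ≥2 ✗ — fails.
Primer C (20 nt, A=4 T=6 G=6 C=4): Tm = 2·10 + 4·10 = 60°C ✓; 3' end CTA has 1 G/C, need ≥2 ✗ — fails.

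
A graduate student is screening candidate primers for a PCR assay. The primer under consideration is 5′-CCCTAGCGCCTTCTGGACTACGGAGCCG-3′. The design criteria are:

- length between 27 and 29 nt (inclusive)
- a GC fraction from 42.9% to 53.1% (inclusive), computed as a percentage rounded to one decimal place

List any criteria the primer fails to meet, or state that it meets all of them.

Base counts: A=4, T=5, G=8, C=11 (length 28).
length: length 28 ✓
GC content: GC 19/28 = 67.9%, outside 42.9–53.1% ✗

Fails: GC content.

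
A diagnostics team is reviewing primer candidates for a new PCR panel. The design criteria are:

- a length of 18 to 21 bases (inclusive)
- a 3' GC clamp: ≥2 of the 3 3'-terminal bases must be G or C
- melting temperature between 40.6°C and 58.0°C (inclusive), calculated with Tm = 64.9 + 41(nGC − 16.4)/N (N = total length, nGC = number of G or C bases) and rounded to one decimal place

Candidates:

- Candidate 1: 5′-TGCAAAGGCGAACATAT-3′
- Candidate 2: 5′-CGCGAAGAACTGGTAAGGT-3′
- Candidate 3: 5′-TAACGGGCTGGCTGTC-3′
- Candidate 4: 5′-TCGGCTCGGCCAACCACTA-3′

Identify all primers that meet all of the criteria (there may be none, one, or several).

Candidate 2 only.

Candidate 1 (17 nt, A=7 T=3 G=4 C=3): length 17, outside 18–21 ✗; 3' end TAT has 0 G/C, need ≥2 ✗; Tm = 64.9 + 41·(7 − 16.4)/17 = 42.2°C ✓ — fails.
Candidate 2 (19 nt, A=6 T=3 G=7 C=3): length 19 ✓; 3' end GGT has 2 G/C ✓; Tm = 64.9 + 41·(10 − 16.4)/19 = 51.1°C ✓ — passes.
Candidate 3 (16 nt, A=2 T=4 G=6 C=4): length 16, outside 18–21 ✗; 3' end GTC has 2 G/C ✓; Tm = 64.9 + 41·(10 − 16.4)/16 = 48.5°C ✓ — fails.
Candidate 4 (19 nt, A=4 T=3 G=4 C=8): length 19 ✓; 3' end CTA has 1 G/C, need ≥2 ✗; Tm = 64.9 + 41·(12 − 16.4)/19 = 55.4°C ✓ — fails.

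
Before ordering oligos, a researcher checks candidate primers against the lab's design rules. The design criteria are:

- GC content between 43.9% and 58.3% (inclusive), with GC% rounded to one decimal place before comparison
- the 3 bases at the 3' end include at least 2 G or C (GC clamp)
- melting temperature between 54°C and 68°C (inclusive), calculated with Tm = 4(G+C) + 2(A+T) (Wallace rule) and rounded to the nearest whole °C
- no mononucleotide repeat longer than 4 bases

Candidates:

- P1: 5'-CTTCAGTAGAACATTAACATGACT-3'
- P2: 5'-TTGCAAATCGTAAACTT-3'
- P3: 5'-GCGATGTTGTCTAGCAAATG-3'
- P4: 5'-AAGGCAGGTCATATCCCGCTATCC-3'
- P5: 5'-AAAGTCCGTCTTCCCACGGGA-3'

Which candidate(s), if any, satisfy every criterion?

P1 (24 nt, A=9 T=7 G=3 C=5): GC 8/24 = 33.3%, outside 43.9–58.3% ✗; 3' end ACT has 1 G/C, need ≥2 ✗; Tm = 2·16 + 4·8 = 64°C ✓; longest run = 2 ✓ — fails.
P2 (17 nt, A=6 T=6 G=2 C=3): GC 5/17 = 29.4%, outside 43.9–58.3% ✗; 3' end CTT has 1 G/C, need ≥2 ✗; Tm = 2·12 + 4·5 = 44°C, outside 54–68°C ✗; longest run = 3 ✓ — fails.
P3 (20 nt, A=5 T=6 G=6 C=3): GC 9/20 = 45.0% ✓; 3' end ATG has 1 G/C, need ≥2 ✗; Tm = 2·11 + 4·9 = 58°C ✓; longest run = 3 ✓ — fails.
P4 (24 nt, A=6 T=5 G=5 C=8): GC 13/24 = 54.2% ✓; 3' end TCC has 2 G/C ✓; Tm = 2·11 + 4·13 = 74°C, outside 54–68°C ✗; longest run = 3 ✓ — fails.
P5 (21 nt, A=5 T=4 G=5 C=7): GC 12/21 = 57.1% ✓; 3' end GGA has 2 G/C ✓; Tm = 2·9 + 4·12 = 66°C ✓; longest run = 3 ✓ — passes.

P5 only.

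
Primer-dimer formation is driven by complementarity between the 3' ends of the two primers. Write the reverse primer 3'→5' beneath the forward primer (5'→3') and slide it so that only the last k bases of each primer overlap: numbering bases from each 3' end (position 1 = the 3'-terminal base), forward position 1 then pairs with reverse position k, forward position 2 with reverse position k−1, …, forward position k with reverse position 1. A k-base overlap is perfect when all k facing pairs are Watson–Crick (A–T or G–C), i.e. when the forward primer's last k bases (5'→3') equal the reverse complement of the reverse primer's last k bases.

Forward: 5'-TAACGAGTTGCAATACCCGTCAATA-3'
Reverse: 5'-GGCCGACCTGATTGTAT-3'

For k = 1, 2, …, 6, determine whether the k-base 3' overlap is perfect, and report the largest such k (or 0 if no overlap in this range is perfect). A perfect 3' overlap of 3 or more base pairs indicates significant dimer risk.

Longest perfect overlap: 3 complementary base pairs; significant dimer risk (threshold 3).

Last 6 bases (5'→3') — forward …TCAATA, reverse …TTGTAT.
Reverse complement of the reverse primer's last 6 bases: ATACAA; its first k bases are the reverse complement of the reverse primer's last k bases, so a perfect k-base overlap needs the forward primer's last k bases to equal them.
Comparing (forward last k vs required): k=1: A vs A ✓; k=2: TA vs AT ✗; k=3: ATA vs ATA ✓; k=4: AATA vs ATAC ✗; k=5: CAATA vs ATACA ✗; k=6: TCAATA vs ATACAA ✗.
Perfect overlaps at k = 1, 3; the largest is 3.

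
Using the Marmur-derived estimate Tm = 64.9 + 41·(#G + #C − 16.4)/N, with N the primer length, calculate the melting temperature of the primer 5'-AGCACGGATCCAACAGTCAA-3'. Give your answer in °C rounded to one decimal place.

51.8°C

Base counts: A=8, T=2, G=4, C=6; G+C = 10, N = 20.
Tm = 64.9 + 41·(10 − 16.4)/20 = 64.9 + -262.40/20 = 51.8°C.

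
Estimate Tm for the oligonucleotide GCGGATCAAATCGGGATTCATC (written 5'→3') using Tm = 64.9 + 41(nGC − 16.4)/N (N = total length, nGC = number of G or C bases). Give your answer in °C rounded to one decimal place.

Base counts: A=6, T=5, G=6, C=5; G+C = 11, N = 22.
Tm = 64.9 + 41·(11 − 16.4)/22 = 64.9 + -221.40/22 = 54.8°C.

54.8°C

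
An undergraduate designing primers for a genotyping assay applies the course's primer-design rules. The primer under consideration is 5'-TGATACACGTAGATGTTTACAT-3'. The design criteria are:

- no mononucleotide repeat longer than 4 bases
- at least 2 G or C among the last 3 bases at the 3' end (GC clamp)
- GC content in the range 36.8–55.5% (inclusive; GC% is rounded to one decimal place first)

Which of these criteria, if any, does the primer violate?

Fails: GC clamp, GC content.

Base counts: A=7, T=8, G=4, C=3 (length 22).
homopolymer run: longest run = 3 ✓
GC clamp: 3' end CAT has 1 G/C, need ≥2 ✗
GC content: GC 7/22 = 31.8%, outside 36.8–55.5% ✗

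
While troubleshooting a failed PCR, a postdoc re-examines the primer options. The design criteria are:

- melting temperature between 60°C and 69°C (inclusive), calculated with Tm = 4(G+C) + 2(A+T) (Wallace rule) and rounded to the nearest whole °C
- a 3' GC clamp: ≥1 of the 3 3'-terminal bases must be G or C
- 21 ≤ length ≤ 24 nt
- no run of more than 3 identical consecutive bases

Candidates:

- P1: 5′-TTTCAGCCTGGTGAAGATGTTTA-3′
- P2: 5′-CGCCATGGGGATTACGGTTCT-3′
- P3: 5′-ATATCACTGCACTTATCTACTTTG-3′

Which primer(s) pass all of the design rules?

P3 only.

P1 (23 nt, A=5 T=9 G=6 C=3): Tm = 2·14 + 4·9 = 64°C ✓; 3' end TTA has 0 G/C, need ≥1 ✗; length 23 ✓; longest run = 3 ✓ — fails.
P2 (21 nt, A=3 T=6 G=7 C=5): Tm = 2·9 + 4·12 = 66°C ✓; 3' end TCT has 1 G/C ✓; length 21 ✓; longest run = 4, exceeds 3 ✗ — fails.
P3 (24 nt, A=6 T=10 G=2 C=6): Tm = 2·16 + 4·8 = 64°C ✓; 3' end TTG has 1 G/C ✓; length 24 ✓; longest run = 3 ✓ — passes.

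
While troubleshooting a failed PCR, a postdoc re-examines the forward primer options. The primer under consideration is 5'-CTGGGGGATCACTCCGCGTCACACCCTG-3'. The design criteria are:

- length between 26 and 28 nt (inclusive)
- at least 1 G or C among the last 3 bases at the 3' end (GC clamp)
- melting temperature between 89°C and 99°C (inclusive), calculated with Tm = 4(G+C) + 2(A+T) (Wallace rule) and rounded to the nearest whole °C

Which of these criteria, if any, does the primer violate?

Meets all criteria.

Base counts: A=4, T=5, G=8, C=11 (length 28).
length: length 28 ✓
GC clamp: 3' end CTG has 2 G/C ✓
Tm: Tm = 2·9 + 4·19 = 94°C ✓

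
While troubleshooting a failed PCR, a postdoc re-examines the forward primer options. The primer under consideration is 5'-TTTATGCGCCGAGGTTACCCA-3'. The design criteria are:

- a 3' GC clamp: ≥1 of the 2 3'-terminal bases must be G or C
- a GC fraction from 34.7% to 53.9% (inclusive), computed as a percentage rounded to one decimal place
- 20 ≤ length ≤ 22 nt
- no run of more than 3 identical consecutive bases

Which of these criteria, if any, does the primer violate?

Meets all criteria.

Base counts: A=4, T=6, G=5, C=6 (length 21).
GC clamp: 3' end CA has 1 G/C ✓
GC content: GC 11/21 = 52.4% ✓
length: length 21 ✓
homopolymer run: longest run = 3 ✓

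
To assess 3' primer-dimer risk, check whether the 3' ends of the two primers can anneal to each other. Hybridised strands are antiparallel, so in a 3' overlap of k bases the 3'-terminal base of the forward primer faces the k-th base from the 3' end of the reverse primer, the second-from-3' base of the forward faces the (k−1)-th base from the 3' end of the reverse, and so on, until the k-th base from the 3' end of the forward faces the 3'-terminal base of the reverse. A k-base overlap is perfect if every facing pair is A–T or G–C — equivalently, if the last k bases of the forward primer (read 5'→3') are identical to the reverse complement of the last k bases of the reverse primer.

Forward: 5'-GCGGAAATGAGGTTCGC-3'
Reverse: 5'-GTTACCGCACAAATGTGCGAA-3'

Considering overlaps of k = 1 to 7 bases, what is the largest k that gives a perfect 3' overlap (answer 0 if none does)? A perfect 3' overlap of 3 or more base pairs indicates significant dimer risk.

Longest perfect overlap: 5 complementary base pairs; significant dimer risk (threshold 3).

Last 7 bases (5'→3') — forward …GGTTCGC, reverse …GTGCGAA.
Reverse complement of the reverse primer's last 7 bases: TTCGCAC; its first k bases are the reverse complement of the reverse primer's last k bases, so a perfect k-base overlap needs the forward primer's last k bases to equal them.
Comparing (forward last k vs required): k=1: C vs T ✗; k=2: GC vs TT ✗; k=3: CGC vs TTC ✗; k=4: TCGC vs TTCG ✗; k=5: TTCGC vs TTCGC ✓; k=6: GTTCGC vs TTCGCA ✗; k=7: GGTTCGC vs TTCGCAC ✗.
Only k = 5 is perfect, so the longest perfect 3' overlap is 5.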